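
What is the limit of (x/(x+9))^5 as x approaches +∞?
As x → +∞: x/(x+9) = 1/(1 + 9/x) → 1, and the 5th power of a limit-1 base also → 1.
Limit = 1.

Final answer: 1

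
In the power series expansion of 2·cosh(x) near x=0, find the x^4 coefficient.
Expand to order 4: 2·cosh(x) = x^4/12 + x^2 + 2 + O(x^5).
The coefficient of x^4 is 1/12.

Final answer: 1/12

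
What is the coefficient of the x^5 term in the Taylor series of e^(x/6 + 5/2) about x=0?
Expand to order 5: e^(x/6 + 5/2) = x^5·e^(5/2)/933120 + x^4·e^(5/2)/31104 + x^3·e^(5/2)/1296 + x^2·e^(5/2)/72 + x·e^(5/2)/6 + e^(5/2) + O(x^6).
The coefficient of x^5 is e^(5/2)/933120.

Final answer: e^(5/2)/933120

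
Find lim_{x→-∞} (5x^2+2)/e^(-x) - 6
The quotient is an ∞/∞ indeterminate form as x → -∞.
Compare growth rates of the dominant terms (exponentials ≫ polynomials ≫ logarithms), or apply L'Hôpital's rule; the quotient → 0.
Adding the constant: 0 - 6 = -6. Limit = -6.

Final answer: -6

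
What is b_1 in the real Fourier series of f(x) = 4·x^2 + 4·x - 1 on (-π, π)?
b_1 = (1/π) ∫_{-π}^{π} f(x)·sin(1x) dx.
Evaluate the integral (use parity and integration by parts as needed): b_1 = 8.

Final answer: 8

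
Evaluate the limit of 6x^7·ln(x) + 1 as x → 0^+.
The product is a 0·∞ indeterminate form at x → 0⁺.
Rewrite the product as 6·ln(x) / x^(-7) and apply L'Hôpital, or use the standard hierarchy x^(-7) ≫ |ln x| as x → 0⁺.
The indeterminate product → 0, so the limit = 1.

Final answer: 1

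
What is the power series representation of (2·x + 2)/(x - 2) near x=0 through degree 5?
-3·x^5/32 - 3·x^4/16 - 3·x^3/8 - 3·x^2/4 - 3·x/2 - 1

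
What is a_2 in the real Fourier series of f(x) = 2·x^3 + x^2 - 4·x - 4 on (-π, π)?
a_2 = (1/π) ∫_{-π}^{π} f(x)·cos(2x) dx.
Evaluate the integral (use parity and integration by parts as needed): a_2 = 1.

Final answer: 1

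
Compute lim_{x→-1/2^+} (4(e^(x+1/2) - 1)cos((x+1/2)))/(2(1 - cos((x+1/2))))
Both numerator and denominator → 0 as x → -1/2^+; this is a 0/0 indeterminate form.
Expand each to leading order near x = -1/2: numerator ~ 4·(x + 1/2), denominator ~ (x + 1/2)^2.
The limit of the ratio is ∞.

Final answer: ∞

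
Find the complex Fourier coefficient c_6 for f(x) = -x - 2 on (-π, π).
Compute the real Fourier coefficients first: a_6 = 0, b_6 = 1/3.
Then c_6 = (a_6 − i·b_6)/2 = -i/6.

Final answer: -i/6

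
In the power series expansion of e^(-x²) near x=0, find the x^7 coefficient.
Expand to order 7: e^(-x²) = -x^6/6 + x^4/2 - x^2 + 1 + O(x^8).
The coefficient of x^7 is 0.

Final answer: 0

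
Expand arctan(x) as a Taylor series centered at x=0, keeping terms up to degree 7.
-x^7/7 + x^5/5 - x^3/3 + x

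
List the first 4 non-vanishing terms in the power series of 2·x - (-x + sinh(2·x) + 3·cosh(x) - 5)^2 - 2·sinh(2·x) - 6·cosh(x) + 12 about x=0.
-x^3/3 + 2·x^2 + 2·x + 2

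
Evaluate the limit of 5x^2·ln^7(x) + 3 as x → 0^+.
The product is a 0·∞ indeterminate form at x → 0⁺.
Rewrite the product as 5·ln^7(x) / x^(-2) and apply L'Hôpital, or use the standard hierarchy x^(-2) ≫ |ln x|^7 as x → 0⁺.
The indeterminate product → 0, so the limit = 3.

Final answer: 3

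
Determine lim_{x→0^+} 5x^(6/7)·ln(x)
This is a 0·∞ indeterminate form at x → 0⁺.
Rewrite the product as 5·ln(x) / x^(-6/7) and apply L'Hôpital, or use the standard hierarchy x^(-6/7) ≫ |ln x| as x → 0⁺.
The indeterminate product → 0, so the limit = 0.

Final answer: 0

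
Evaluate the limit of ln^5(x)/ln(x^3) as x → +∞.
This is an ∞/∞ indeterminate form as x → +∞.
Write ln(x^3) = 3·ln(x), reducing the quotient to ln^4(x)/3 → ∞.
Limit = ∞.

Final answer: ∞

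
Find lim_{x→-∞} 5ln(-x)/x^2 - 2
The quotient is an ∞/∞ indeterminate form as x → -∞.
Compare growth rates of the dominant terms (exponentials ≫ polynomials ≫ logarithms), or apply L'Hôpital's rule; the quotient → 0.
Adding the constant: 0 - 2 = -2. Limit = -2.

Final answer: -2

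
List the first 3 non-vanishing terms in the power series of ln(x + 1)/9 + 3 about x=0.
-x^2/18 + x/9 + 3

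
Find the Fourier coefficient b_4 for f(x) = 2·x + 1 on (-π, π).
b_4 = (1/π) ∫_{-π}^{π} f(x)·sin(4x) dx.
Evaluate the integral (use parity and integration by parts as needed): b_4 = -1.

Final answer: -1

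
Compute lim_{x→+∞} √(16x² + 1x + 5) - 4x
As x → +∞: multiply by the conjugate to get (1x+5)/(√(16x²+1x+5)+4x); the denominator ~ 8x, so the limit is 1/8.
Limit = 1/8.

Final answer: 1/8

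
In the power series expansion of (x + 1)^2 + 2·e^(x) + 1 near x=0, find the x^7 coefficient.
Expand to order 7: (x + 1)^2 + 2·e^(x) + 1 = x^7/2520 + x^6/360 + x^5/60 + x^4/12 + x^3/3 + 2·x^2 + 4·x + 4 + O(x^8).
The coefficient of x^7 is 1/2520.

Final answer: 1/2520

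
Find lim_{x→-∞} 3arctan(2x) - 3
Evaluate the dominant behaviour as x → -∞; each term tends to a finite value or vanishes.
Limit = -3·π/2 - 3.

Final answer: -3·π/2 - 3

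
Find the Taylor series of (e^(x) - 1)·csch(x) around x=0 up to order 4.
-x^3/24 + x/2 + 1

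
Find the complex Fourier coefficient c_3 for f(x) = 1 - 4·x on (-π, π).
Compute the real Fourier coefficients first: a_3 = 0, b_3 = -8/3.
Then c_3 = (a_3 − i·b_3)/2 = 4·i/3.

Final answer: 4·i/3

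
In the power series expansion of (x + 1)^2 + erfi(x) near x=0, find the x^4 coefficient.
Expand to order 4: (x + 1)^2 + erfi(x) = 2·x^3/(3·√(π)) + x^2 + x·(2/√(π) + 2) + 1 + O(x^5).
The coefficient of x^4 is 0.

Final answer: 0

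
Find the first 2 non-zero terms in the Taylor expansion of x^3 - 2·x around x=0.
x^3 - 2·x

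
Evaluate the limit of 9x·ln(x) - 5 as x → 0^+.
The product is a 0·∞ indeterminate form at x → 0⁺.
Rewrite the product as 9·ln(x) / x^(-1) and apply L'Hôpital, or use the standard hierarchy x^(-1) ≫ |ln x| as x → 0⁺.
The indeterminate product → 0, so the limit = -5.

Final answer: -5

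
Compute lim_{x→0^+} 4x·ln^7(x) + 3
The product is a 0·∞ indeterminate form at x → 0⁺.
Rewrite the product as 4·ln^7(x) / x^(-1) and apply L'Hôpital, or use the standard hierarchy x^(-1) ≫ |ln x|^7 as x → 0⁺.
The indeterminate product → 0, so the limit = 3.

Final answer: 3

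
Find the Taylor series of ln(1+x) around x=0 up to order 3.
x^3/3 - x^2/2 + x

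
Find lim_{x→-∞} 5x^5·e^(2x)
This is a 0·∞ indeterminate form at x → -∞.
Rewrite the product as 5x^5 / e^(-2x) (an ∞/∞ form) and apply L'Hôpital, or use the standard hierarchy e^(2|x|) ≫ |x^5| as x → -∞.
The indeterminate product → 0, so the limit = 0.

Final answer: 0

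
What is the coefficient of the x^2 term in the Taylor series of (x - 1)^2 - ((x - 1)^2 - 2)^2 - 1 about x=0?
Expand to order 2: (x - 1)^2 - ((x - 1)^2 - 2)^2 - 1 = -x^2 - 6·x - 1 + O(x^3).
The coefficient of x^2 is -1.

Final answer: -1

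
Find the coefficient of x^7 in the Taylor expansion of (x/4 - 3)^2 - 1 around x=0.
Expand to order 7: (x/4 - 3)^2 - 1 = x^2/16 - 3·x/2 + 8 + O(x^8).
The coefficient of x^7 is 0.

Final answer: 0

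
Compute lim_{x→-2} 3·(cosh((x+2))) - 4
Direct substitution at x = -2 gives -1.

Final answer: -1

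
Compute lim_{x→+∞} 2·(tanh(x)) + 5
Evaluate the dominant behaviour as x → +∞; each term tends to a finite value or vanishes.
Limit = 7.

Final answer: 7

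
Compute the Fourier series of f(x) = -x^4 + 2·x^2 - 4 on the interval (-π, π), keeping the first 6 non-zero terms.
(-56 + 8·π^2)·cos(x) + (5 - 2·π^2)·cos(2·x) + (-40/27 + 8·π^2/9)·cos(3·x) + (11/16 - π^2/2)·cos(4·x) + (-248/625 + 8·π^2/25)·cos(5·x) - π^4/5 - 4 + 2·π^2/3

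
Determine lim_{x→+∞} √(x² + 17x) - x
This is an ∞ − ∞ indeterminate form.
Multiply and divide by the conjugate √(x²+17x) + x; the x² terms cancel, leaving (17x)/(√(x²+17x)+x) → 17/2.
Limit = 17/2.

Final answer: 17/2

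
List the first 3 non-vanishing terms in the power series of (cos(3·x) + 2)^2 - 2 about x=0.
81·x^4/2 - 27·x^2 + 7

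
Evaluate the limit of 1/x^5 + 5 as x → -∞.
Evaluate the dominant behaviour as x → -∞; each term tends to a finite value or vanishes.
Limit = 5.

Final answer: 5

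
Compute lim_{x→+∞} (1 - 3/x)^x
As x → +∞: this is the defining limit (1 - 3/x)^x → e^(-3).
Limit = e^(-3).

Final answer: e^(-3)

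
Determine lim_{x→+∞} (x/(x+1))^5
As x → +∞: x/(x+1) = 1/(1 + 1/x) → 1, and the 5th power of a limit-1 base also → 1.
Limit = 1.

Final answer: 1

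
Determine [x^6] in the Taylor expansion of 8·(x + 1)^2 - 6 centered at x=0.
Expand to order 6: 8·(x + 1)^2 - 6 = 8·x^2 + 16·x + 2 + O(x^7).
The coefficient of x^6 is 0.

Final answer: 0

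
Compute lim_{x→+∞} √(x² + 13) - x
This is an ∞ − ∞ indeterminate form.
Multiply and divide by the conjugate √(x²+13) + x; the x² terms cancel, leaving 13/(√(x²+13)+x) → 0.
Limit = 0.

Final answer: 0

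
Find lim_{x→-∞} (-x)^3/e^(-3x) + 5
The quotient is an ∞/∞ indeterminate form as x → -∞.
Compare growth rates of the dominant terms (exponentials ≫ polynomials ≫ logarithms), or apply L'Hôpital's rule; the quotient → 0.
Adding the constant: 0 + 5 = 5. Limit = 5.

Final answer: 5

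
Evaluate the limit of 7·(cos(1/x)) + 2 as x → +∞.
Evaluate the dominant behaviour as x → +∞; each term tends to a finite value or vanishes.
Limit = 9.

Final answer: 9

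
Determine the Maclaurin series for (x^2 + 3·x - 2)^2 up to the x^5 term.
x^4 + 6·x^3 + 5·x^2 - 12·x + 4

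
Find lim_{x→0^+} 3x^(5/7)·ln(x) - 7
The product is a 0·∞ indeterminate form at x → 0⁺.
Rewrite the product as 3·ln(x) / x^(-5/7) and apply L'Hôpital, or use the standard hierarchy x^(-5/7) ≫ |ln x| as x → 0⁺.
The indeterminate product → 0, so the limit = -7.

Final answer: -7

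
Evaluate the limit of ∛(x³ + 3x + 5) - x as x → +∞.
This is an ∞ − ∞ indeterminate form.
Multiply by (A² + AB + B²)/(A² + AB + B²) where A = ∛(x³+3x + 5), B = x to use A³ − B³ = (A−B)(A²+AB+B²); the x³ terms cancel, leaving (3x + 5)/(A²+AB+B²) with denominator ~ 3x², so the limit is 0.
Limit = 0.

Final answer: 0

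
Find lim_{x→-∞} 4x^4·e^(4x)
This is a 0·∞ indeterminate form at x → -∞.
Rewrite the product as 4x^4 / e^(-4x) (an ∞/∞ form) and apply L'Hôpital, or use the standard hierarchy e^(4|x|) ≫ |x^4| as x → -∞.
The indeterminate product → 0, so the limit = 0.

Final answer: 0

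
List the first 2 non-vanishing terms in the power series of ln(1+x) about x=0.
-x^2/2 + x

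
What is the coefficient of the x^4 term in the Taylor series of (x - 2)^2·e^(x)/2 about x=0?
Expand to order 4: (x - 2)^2·e^(x)/2 = -x^3/6 - x^2/2 + 2 + O(x^5).
The coefficient of x^4 is 0.

Final answer: 0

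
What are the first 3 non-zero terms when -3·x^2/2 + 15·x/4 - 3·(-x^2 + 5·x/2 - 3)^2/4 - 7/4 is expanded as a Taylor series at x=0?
-171·x^2/16 + 15·x - 17/2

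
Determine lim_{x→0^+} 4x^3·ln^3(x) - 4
The product is a 0·∞ indeterminate form at x → 0⁺.
Rewrite the product as 4·ln^3(x) / x^(-3) and apply L'Hôpital, or use the standard hierarchy x^(-3) ≫ |ln x|^3 as x → 0⁺.
The indeterminate product → 0, so the limit = -4.

Final answer: -4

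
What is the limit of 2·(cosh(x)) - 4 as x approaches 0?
Direct substitution at x = 0 gives -2.

Final answer: -2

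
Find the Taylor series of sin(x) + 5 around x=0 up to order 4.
-x^3/6 + x + 5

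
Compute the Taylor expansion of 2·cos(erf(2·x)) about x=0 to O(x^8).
x^6·(-3584/(45·π) - 1024/(9·π^2) - 512/(45·π^3)) + x^4·(64/(3·π^2) + 128/(3·π)) - 16·x^2/π + 2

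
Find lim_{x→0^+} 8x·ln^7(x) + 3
The product is a 0·∞ indeterminate form at x → 0⁺.
Rewrite the product as 8·ln^7(x) / x^(-1) and apply L'Hôpital, or use the standard hierarchy x^(-1) ≫ |ln x|^7 as x → 0⁺.
The indeterminate product → 0, so the limit = 3.

Final answer: 3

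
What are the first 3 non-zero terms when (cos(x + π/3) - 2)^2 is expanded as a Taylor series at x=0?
3·x^2/2 + 3·√(3)·x/2 + 9/4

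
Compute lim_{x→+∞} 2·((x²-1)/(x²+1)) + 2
Evaluate the dominant behaviour as x → +∞; each term tends to a finite value or vanishes.
Limit = 4.

Final answer: 4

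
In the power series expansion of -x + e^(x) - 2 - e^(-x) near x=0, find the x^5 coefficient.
Expand to order 5: -x + e^(x) - 2 - e^(-x) = x^5/60 + x^3/3 + x - 2 + O(x^6).
The coefficient of x^5 is 1/60.

Final answer: 1/60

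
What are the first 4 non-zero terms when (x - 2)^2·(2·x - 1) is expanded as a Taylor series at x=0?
2·x^3 - 9·x^2 + 12·x - 4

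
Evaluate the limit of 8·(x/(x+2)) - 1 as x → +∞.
Evaluate the dominant behaviour as x → +∞; each term tends to a finite value or vanishes.
Limit = 7.

Final answer: 7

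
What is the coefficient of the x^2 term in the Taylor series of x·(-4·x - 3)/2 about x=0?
Expand to order 2: x·(-4·x - 3)/2 = -2·x^2 - 3·x/2 + O(x^3).
The coefficient of x^2 is -2.

Final answer: -2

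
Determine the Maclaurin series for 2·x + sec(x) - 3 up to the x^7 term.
61·x^6/720 + 5·x^4/24 + x^2/2 + 2·x - 2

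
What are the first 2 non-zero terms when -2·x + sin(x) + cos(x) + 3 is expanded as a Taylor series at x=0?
4 - x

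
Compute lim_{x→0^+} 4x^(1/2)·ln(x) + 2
The product is a 0·∞ indeterminate form at x → 0⁺.
Rewrite the product as 4·ln(x) / x^(-1/2) and apply L'Hôpital, or use the standard hierarchy x^(-1/2) ≫ |ln x| as x → 0⁺.
The indeterminate product → 0, so the limit = 2.

Final answer: 2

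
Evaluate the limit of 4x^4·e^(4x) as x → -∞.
This is a 0·∞ indeterminate form at x → -∞.
Rewrite the product as 4x^4 / e^(-4x) (an ∞/∞ form) and apply L'Hôpital, or use the standard hierarchy e^(4|x|) ≫ |x^4| as x → -∞.
The indeterminate product → 0, so the limit = 0.

Final answer: 0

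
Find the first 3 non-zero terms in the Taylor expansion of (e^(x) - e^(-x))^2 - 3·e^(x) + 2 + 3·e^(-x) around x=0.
4·x^2 - 6·x + 2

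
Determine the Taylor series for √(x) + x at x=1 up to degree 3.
2 + 3·(x - 1)/2 - (x - 1)^2/8 + (x - 1)^3/16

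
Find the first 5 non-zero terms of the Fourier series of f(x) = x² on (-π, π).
-4·cos(x) + cos(2·x) - 4·cos(3·x)/9 + cos(4·x)/4 + π^2/3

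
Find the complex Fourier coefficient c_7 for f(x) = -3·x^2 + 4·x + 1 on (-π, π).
Compute the real Fourier coefficients first: a_7 = 12/49, b_7 = 8/7.
Then c_7 = (a_7 − i·b_7)/2 = 6/49 - 4·i/7.

Final answer: 6/49 - 4·i/7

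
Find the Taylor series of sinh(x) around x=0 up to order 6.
x^5/120 + x^3/6 + x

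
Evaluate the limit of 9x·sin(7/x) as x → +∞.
As x → +∞: let u = 7/x → 0⁺; then 9·x·sin(7/x) = 9·7·sin(u)/u → 9·7·1 = 63.
Limit = 63.

Final answer: 63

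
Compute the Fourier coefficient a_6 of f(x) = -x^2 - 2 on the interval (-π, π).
a_6 = (1/π) ∫_{-π}^{π} f(x)·cos(6x) dx.
Evaluate the integral (use parity and integration by parts as needed): a_6 = -1/9.

Final answer: -1/9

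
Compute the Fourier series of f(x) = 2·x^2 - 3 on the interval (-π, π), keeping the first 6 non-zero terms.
-8·cos(x) + 2·cos(2·x) - 8·cos(3·x)/9 + cos(4·x)/2 - 8·cos(5·x)/25 - 3 + 2·π^2/3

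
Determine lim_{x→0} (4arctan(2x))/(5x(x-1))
Both numerator and denominator → 0 as x → 0; this is a 0/0 indeterminate form.
Expand each to leading order near x = 0: numerator ~ 8·x, denominator ~ -5·x.
The limit of the ratio is -8/5.

Final answer: -8/5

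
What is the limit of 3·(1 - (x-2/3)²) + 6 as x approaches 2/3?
Direct substitution at x = 2/3 gives 9.

Final answer: 9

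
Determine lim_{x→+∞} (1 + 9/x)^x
As x → +∞: this is the defining limit (1 + 9/x)^x → e^9.
Limit = e^(9).

Final answer: e^(9)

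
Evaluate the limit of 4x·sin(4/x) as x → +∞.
As x → +∞: let u = 4/x → 0⁺; then 4·x·sin(4/x) = 4·4·sin(u)/u → 4·4·1 = 16.
Limit = 16.

Final answer: 16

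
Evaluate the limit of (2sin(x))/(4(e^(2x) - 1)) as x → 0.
Both numerator and denominator → 0 as x → 0; this is a 0/0 indeterminate form.
Expand each to leading order near x = 0: numerator ~ 2·x, denominator ~ 8·x.
The limit of the ratio is 1/4.

Final answer: 1/4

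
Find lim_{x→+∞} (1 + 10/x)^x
As x → +∞: this is the defining limit (1 + 10/x)^x → e^10.
Limit = e^(10).

Final answer: e^(10)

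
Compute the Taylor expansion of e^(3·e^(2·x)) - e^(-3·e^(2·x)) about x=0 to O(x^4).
x^3·(4·e^(-3) + 76·e^(3)) + x^2·(-12·e^(-3) + 24·e^(3)) + x·(6·e^(-3) + 6·e^(3)) - e^(-3) + e^(3)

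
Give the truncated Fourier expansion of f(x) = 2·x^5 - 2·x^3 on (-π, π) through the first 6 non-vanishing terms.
(-84·π^2 + 4·π^4 + 504)·sin(x) + (-2·π^4 - 18 + 12·π^2)·sin(2·x) + (-116·π^2/27 + 232/81 + 4·π^4/3)·sin(3·x) + (-π^4 - 27/32 + 9·π^2/4)·sin(4·x) + (-36·π^2/25 + 216/625 + 4·π^4/5)·sin(5·x) + (-2·π^4/3 - 14/81 + 28·π^2/27)·sin(6·x)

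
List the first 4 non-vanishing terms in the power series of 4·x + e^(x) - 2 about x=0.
x^3/6 + x^2/2 + 5·x - 1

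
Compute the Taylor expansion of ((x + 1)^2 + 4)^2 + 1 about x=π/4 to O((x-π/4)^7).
π^4/256 + π^3/16 + 7·π^2/8 + 5·π + 26 + (π^3/16 + 3·π^2/4 + 20 + 7·π)·(x - π/4) + (3·π^2/8 + 3·π + 14)·(x - π/4)^2 + (π + 4)·(x - π/4)^3 + (x - π/4)^4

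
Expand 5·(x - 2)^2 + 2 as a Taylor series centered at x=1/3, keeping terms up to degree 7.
143/9 - 50·(x - 1/3)/3 + 5·(x - 1/3)^2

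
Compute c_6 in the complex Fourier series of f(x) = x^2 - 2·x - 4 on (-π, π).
Compute the real Fourier coefficients first: a_6 = 1/9, b_6 = 2/3.
Then c_6 = (a_6 − i·b_6)/2 = 1/18 - i/3.

Final answer: 1/18 - i/3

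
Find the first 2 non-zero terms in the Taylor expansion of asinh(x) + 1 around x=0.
x + 1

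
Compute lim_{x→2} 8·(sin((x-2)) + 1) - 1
Direct substitution at x = 2 gives 7.

Final answer: 7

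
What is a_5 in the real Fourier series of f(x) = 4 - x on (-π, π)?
a_5 = (1/π) ∫_{-π}^{π} f(x)·cos(5x) dx.
Evaluate the integral (use parity and integration by parts as needed): a_5 = 0.

Final answer: 0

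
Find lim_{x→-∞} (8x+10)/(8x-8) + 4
Evaluate the dominant behaviour as x → -∞; each term tends to a finite value or vanishes.
Limit = 5.

Final answer: 5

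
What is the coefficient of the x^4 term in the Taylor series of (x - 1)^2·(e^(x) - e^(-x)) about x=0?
Expand to order 4: (x - 1)^2·(e^(x) - e^(-x)) = -2·x^4/3 + 7·x^3/3 - 4·x^2 + 2·x + O(x^5).
The coefficient of x^4 is -2/3.

Final answer: -2/3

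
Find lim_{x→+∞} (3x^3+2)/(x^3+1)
This is an ∞/∞ indeterminate form as x → +∞.
Divide numerator and denominator by x^3 and let the lower-order terms vanish; the leading terms give 3/1 = 3.
Limit = 3.

Final answer: 3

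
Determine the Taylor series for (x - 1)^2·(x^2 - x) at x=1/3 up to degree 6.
-8/81 + 4·(x - 1/3)/27 + 2·(x - 1/3)^2/3 - 5·(x - 1/3)^3/3 + (x - 1/3)^4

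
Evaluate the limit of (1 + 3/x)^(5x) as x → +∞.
As x → +∞: write (1 + 3/x)^(5x) = ((1 + 3/x)^x)^5 → (e^3)^5 = e^15.
Limit = e^(15).

Final answer: e^(15)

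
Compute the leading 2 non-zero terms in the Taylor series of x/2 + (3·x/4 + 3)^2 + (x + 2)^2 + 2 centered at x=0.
9·x + 15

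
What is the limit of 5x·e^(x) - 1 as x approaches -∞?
The product is a 0·∞ indeterminate form at x → -∞.
Rewrite the product as 5x / e^(-x) (an ∞/∞ form) and apply L'Hôpital, or use the standard hierarchy e^(|x|) ≫ |x| as x → -∞.
The indeterminate product → 0, so the limit = -1.

Final answer: -1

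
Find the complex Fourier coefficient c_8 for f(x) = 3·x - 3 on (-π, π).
Compute the real Fourier coefficients first: a_8 = 0, b_8 = -3/4.
Then c_8 = (a_8 − i·b_8)/2 = 3·i/8.

Final answer: 3·i/8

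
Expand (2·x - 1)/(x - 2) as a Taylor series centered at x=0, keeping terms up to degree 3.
-3·x^3/16 - 3·x^2/8 - 3·x/4 + 1/2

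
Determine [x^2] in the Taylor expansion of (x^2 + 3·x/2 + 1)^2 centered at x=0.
Expand to order 2: (x^2 + 3·x/2 + 1)^2 = 17·x^2/4 + 3·x + 1 + O(x^3).
The coefficient of x^2 is 17/4.

Final answer: 17/4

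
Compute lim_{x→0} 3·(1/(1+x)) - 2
Direct substitution at x = 0 gives 1.

Final answer: 1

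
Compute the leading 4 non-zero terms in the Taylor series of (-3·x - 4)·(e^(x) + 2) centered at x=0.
-13·x^3/6 - 5·x^2 - 13·x - 12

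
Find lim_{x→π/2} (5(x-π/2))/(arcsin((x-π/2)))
Both numerator and denominator → 0 as x → π/2; this is a 0/0 indeterminate form.
Expand each to leading order near x = π/2: numerator ~ 5·(x - π/2), denominator ~ (x - π/2).
The limit of the ratio is 5.

Final answer: 5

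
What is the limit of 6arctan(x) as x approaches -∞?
Evaluate the dominant behaviour as x → -∞; each term tends to a finite value or vanishes.
Limit = -3·π.

Final answer: -3·π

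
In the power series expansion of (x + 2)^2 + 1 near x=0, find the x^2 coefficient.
Expand to order 2: (x + 2)^2 + 1 = x^2 + 4·x + 5 + O(x^3).
The coefficient of x^2 is 1.

Final answer: 1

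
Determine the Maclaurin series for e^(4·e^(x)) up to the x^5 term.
1357·x^5·e^(4)/30 + 63·x^4·e^(4)/2 + 58·x^3·e^(4)/3 + 10·x^2·e^(4) + 4·x·e^(4) + e^(4)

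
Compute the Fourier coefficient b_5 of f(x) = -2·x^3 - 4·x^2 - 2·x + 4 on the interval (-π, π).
b_5 = (1/π) ∫_{-π}^{π} f(x)·sin(5x) dx.
Evaluate the integral (use parity and integration by parts as needed): b_5 = -4·π^2/5 - 76/125.

Final answer: -4·π^2/5 - 76/125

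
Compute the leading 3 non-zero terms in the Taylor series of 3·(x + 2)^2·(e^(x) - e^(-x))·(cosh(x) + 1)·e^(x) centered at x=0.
104·x^3 + 96·x^2 + 48·x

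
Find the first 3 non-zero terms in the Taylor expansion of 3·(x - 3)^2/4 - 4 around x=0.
3·x^2/4 - 9·x/2 + 11/4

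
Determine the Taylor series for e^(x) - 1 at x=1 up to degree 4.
-1 + e + e·(x - 1) + e·(x - 1)^2/2 + e·(x - 1)^3/6 + e·(x - 1)^4/24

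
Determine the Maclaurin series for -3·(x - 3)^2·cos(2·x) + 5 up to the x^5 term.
12·x^5 - 12·x^4 - 36·x^3 + 51·x^2 + 18·x - 22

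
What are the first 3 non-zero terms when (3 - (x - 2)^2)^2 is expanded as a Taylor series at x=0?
18·x^2 - 8·x + 1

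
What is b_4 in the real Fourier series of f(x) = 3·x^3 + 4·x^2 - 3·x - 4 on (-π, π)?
b_4 = (1/π) ∫_{-π}^{π} f(x)·sin(4x) dx.
Evaluate the integral (use parity and integration by parts as needed): b_4 = 33/16 - 3·π^2/2.

Final answer: 33/16 - 3·π^2/2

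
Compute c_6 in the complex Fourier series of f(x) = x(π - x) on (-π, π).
Compute the real Fourier coefficients first: a_6 = -1/9, b_6 = -π/3.
Then c_6 = (a_6 − i·b_6)/2 = -1/18 + i·π/6.

Final answer: -1/18 + i·π/6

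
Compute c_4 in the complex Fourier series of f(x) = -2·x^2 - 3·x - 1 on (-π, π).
Compute the real Fourier coefficients first: a_4 = -1/2, b_4 = 3/2.
Then c_4 = (a_4 − i·b_4)/2 = -1/4 - 3·i/4.

Final answer: -1/4 - 3·i/4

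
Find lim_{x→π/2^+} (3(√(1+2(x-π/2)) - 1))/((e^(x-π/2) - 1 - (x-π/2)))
Both numerator and denominator → 0 as x → π/2^+; this is a 0/0 indeterminate form.
Expand each to leading order near x = π/2: numerator ~ 3·(x - π/2), denominator ~ (x - π/2)^2/2.
The limit of the ratio is ∞.

Final answer: ∞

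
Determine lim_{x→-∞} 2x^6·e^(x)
This is a 0·∞ indeterminate form at x → -∞.
Rewrite the product as 2x^6 / e^(-x) (an ∞/∞ form) and apply L'Hôpital, or use the standard hierarchy e^(|x|) ≫ |x^6| as x → -∞.
The indeterminate product → 0, so the limit = 0.

Final answer: 0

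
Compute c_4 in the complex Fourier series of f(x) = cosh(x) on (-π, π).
Compute the real Fourier coefficients first: a_4 = 2·sinh(π)/(17·π), b_4 = 0.
Then c_4 = (a_4 − i·b_4)/2 = sinh(π)/(17·π).

Final answer: sinh(π)/(17·π)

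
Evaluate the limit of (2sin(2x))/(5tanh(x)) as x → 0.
Both numerator and denominator → 0 as x → 0; this is a 0/0 indeterminate form.
Expand each to leading order near x = 0: numerator ~ 4·x, denominator ~ 5·x.
The limit of the ratio is 4/5.

Final answer: 4/5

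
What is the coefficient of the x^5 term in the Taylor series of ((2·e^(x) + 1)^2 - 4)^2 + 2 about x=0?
Expand to order 5: ((2·e^(x) + 1)^2 - 4)^2 + 2 = 199·x^5 + 817·x^4/3 + 300·x^3 + 244·x^2 + 120·x + 27 + O(x^6).
The coefficient of x^5 is 199.

Final answer: 199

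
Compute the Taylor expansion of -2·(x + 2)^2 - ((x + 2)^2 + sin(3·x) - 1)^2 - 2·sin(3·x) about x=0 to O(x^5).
62·x^4 + 22·x^3 - 57·x^2 - 56·x - 17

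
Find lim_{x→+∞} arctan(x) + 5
Evaluate the dominant behaviour as x → +∞; each term tends to a finite value or vanishes.
Limit = π/2 + 5.

Final answer: π/2 + 5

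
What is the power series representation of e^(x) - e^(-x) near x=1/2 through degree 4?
(-1 + e)·e^(-1/2) + (1 + e)·e^(-1/2)·(x - 1/2) + (-1 + e)·e^(-1/2)·(x - 1/2)^2/2 + (1 + e)·e^(-1/2)·(x - 1/2)^3/6 + (-1 + e)·e^(-1/2)·(x - 1/2)^4/24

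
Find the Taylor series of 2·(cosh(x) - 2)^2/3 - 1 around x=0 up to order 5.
x^4/9 - 2·x^2/3 - 1/3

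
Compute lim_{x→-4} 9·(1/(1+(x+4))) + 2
Direct substitution at x = -4 gives 11.

Final answer: 11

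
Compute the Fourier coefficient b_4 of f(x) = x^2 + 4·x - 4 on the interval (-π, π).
b_4 = (1/π) ∫_{-π}^{π} f(x)·sin(4x) dx.
Evaluate the integral (use parity and integration by parts as needed): b_4 = -2.

Final answer: -2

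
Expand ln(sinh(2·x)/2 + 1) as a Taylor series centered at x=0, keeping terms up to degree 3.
x^3 - x^2/2 + x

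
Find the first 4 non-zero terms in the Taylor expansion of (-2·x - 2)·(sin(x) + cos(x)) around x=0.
4·x^3/3 - x^2 - 4·x - 2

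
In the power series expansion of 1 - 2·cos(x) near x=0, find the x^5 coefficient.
Expand to order 5: 1 - 2·cos(x) = -x^4/12 + x^2 - 1 + O(x^6).
The coefficient of x^5 is 0.

Final answer: 0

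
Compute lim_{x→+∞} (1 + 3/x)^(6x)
As x → +∞: write (1 + 3/x)^(6x) = ((1 + 3/x)^x)^6 → (e^3)^6 = e^18.
Limit = e^(18).

Final answer: e^(18)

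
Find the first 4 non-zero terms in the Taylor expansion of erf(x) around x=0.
-x^7/(21·√(π)) + x^5/(5·√(π)) - 2·x^3/(3·√(π)) + 2·x/√(π)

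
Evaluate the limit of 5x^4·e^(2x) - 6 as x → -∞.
The product is a 0·∞ indeterminate form at x → -∞.
Rewrite the product as 5x^4 / e^(-2x) (an ∞/∞ form) and apply L'Hôpital, or use the standard hierarchy e^(2|x|) ≫ |x^4| as x → -∞.
The indeterminate product → 0, so the limit = -6.

Final answer: -6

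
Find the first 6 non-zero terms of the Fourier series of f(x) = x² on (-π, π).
-4·cos(x) + cos(2·x) - 4·cos(3·x)/9 + cos(4·x)/4 - 4·cos(5·x)/25 + π^2/3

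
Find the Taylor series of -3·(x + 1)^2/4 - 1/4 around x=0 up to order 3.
-3·x^2/4 - 3·x/2 - 1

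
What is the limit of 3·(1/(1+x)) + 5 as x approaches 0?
Direct substitution at x = 0 gives 8.

Final answer: 8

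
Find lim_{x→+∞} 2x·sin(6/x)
As x → +∞: let u = 6/x → 0⁺; then 2·x·sin(6/x) = 2·6·sin(u)/u → 2·6·1 = 12.
Limit = 12.

Final answer: 12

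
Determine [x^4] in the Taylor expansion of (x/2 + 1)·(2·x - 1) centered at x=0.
Expand to order 4: (x/2 + 1)·(2·x - 1) = x^2 + 3·x/2 - 1 + O(x^5).
The coefficient of x^4 is 0.

Final answer: 0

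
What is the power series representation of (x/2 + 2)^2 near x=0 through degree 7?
x^2/4 + 2·x + 4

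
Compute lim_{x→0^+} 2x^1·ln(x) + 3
The product is a 0·∞ indeterminate form at x → 0⁺.
Rewrite the product as 2·ln(x) / x^(-1) and apply L'Hôpital, or use the standard hierarchy x^(-1) ≫ |ln x| as x → 0⁺.
The indeterminate product → 0, so the limit = 3.

Final answer: 3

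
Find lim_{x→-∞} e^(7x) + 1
Evaluate the dominant behaviour as x → -∞; each term tends to a finite value or vanishes.
Limit = 1.

Final answer: 1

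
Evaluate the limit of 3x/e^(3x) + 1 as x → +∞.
The quotient is an ∞/∞ indeterminate form as x → +∞.
The exponential denominator e^(3x) dominates the polynomial numerator (e^x ≫ x as x → ∞), so the quotient → 0.
Adding the constant: 0 + 1 = 1. Limit = 1.

Final answer: 1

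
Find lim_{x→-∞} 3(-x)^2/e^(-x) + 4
The quotient is an ∞/∞ indeterminate form as x → -∞.
Compare growth rates of the dominant terms (exponentials ≫ polynomials ≫ logarithms), or apply L'Hôpital's rule; the quotient → 0.
Adding the constant: 0 + 4 = 4. Limit = 4.

Final answer: 4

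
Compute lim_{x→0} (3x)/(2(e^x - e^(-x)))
Both numerator and denominator → 0 as x → 0; this is a 0/0 indeterminate form.
Expand each to leading order near x = 0: numerator ~ 3·x, denominator ~ 4·x.
The limit of the ratio is 3/4.

Final answer: 3/4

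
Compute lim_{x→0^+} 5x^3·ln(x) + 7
The product is a 0·∞ indeterminate form at x → 0⁺.
Rewrite the product as 5·ln(x) / x^(-3) and apply L'Hôpital, or use the standard hierarchy x^(-3) ≫ |ln x| as x → 0⁺.
The indeterminate product → 0, so the limit = 7.

Final answer: 7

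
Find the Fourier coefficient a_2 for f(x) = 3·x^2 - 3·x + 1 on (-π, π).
a_2 = (1/π) ∫_{-π}^{π} f(x)·cos(2x) dx.
Evaluate the integral (use parity and integration by parts as needed): a_2 = 3.

Final answer: 3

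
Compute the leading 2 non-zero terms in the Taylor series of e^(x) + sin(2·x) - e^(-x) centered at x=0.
-x^3 + 4·x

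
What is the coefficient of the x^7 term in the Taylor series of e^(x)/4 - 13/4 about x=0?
Expand to order 7: e^(x)/4 - 13/4 = x^7/20160 + x^6/2880 + x^5/480 + x^4/96 + x^3/24 + x^2/8 + x/4 - 3 + O(x^8).
The coefficient of x^7 is 1/20160.

Final answer: 1/20160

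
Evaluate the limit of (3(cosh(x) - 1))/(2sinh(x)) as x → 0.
Both numerator and denominator → 0 as x → 0; this is a 0/0 indeterminate form.
Expand each to leading order near x = 0: numerator ~ 3·x^2/2, denominator ~ 2·x.
The limit of the ratio is 0.

Final answer: 0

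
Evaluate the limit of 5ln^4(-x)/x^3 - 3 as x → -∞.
The quotient is an ∞/∞ indeterminate form as x → -∞.
Compare growth rates of the dominant terms (exponentials ≫ polynomials ≫ logarithms), or apply L'Hôpital's rule; the quotient → 0.
Adding the constant: 0 - 3 = -3. Limit = -3.

Final answer: -3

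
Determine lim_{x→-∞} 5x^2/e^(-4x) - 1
The quotient is an ∞/∞ indeterminate form as x → -∞.
Compare growth rates of the dominant terms (exponentials ≫ polynomials ≫ logarithms), or apply L'Hôpital's rule; the quotient → 0.
Adding the constant: 0 - 1 = -1. Limit = -1.

Final answer: -1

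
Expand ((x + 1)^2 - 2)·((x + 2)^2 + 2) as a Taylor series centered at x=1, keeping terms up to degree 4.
22 + 56·(x - 1) + 37·(x - 1)^2 + 10·(x - 1)^3 + (x - 1)^4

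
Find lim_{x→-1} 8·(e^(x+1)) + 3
Direct substitution at x = -1 gives 11.

Final answer: 11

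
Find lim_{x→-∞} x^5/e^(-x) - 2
The quotient is an ∞/∞ indeterminate form as x → -∞.
Compare growth rates of the dominant terms (exponentials ≫ polynomials ≫ logarithms), or apply L'Hôpital's rule; the quotient → 0.
Adding the constant: 0 - 2 = -2. Limit = -2.

Final answer: -2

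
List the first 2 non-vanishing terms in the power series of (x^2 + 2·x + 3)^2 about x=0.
12·x + 9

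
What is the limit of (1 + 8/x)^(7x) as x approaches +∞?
As x → +∞: write (1 + 8/x)^(7x) = ((1 + 8/x)^x)^7 → (e^8)^7 = e^56.
Limit = e^(56).

Final answer: e^(56)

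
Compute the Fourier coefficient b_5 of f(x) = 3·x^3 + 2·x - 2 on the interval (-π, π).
b_5 = (1/π) ∫_{-π}^{π} f(x)·sin(5x) dx.
Evaluate the integral (use parity and integration by parts as needed): b_5 = 64/125 + 6·π^2/5.

Final answer: 64/125 + 6·π^2/5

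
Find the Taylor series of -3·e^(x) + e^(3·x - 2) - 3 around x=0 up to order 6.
x^6·(-1/240 + 81·e^(-2)/80) + x^5·(-1/40 + 81·e^(-2)/40) + x^4·(-1/8 + 27·e^(-2)/8) + x^3·(-1/2 + 9·e^(-2)/2) + x^2·(-3/2 + 9·e^(-2)/2) + x·(-3 + 3·e^(-2)) - 6 + e^(-2)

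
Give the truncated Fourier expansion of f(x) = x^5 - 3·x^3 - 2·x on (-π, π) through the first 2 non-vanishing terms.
(-46·π^2 + 2·π^4 + 272)·sin(x) + (-π^4 - 10 + 8·π^2)·sin(2·x)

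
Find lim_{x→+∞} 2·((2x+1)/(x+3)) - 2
Evaluate the dominant behaviour as x → +∞; each term tends to a finite value or vanishes.
Limit = 2.

Final answer: 2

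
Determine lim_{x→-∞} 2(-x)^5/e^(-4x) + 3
The quotient is an ∞/∞ indeterminate form as x → -∞.
Compare growth rates of the dominant terms (exponentials ≫ polynomials ≫ logarithms), or apply L'Hôpital's rule; the quotient → 0.
Adding the constant: 0 + 3 = 3. Limit = 3.

Final answer: 3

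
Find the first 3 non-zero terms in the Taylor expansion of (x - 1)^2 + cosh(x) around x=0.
3·x^2/2 - 2·x + 2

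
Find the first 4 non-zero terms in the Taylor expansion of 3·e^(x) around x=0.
x^3/2 + 3·x^2/2 + 3·x + 3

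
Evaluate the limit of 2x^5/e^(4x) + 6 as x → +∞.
The quotient is an ∞/∞ indeterminate form as x → +∞.
The exponential denominator e^(4x) dominates the polynomial numerator (e^x ≫ x^5 as x → ∞), so the quotient → 0.
Adding the constant: 0 + 6 = 6. Limit = 6.

Final answer: 6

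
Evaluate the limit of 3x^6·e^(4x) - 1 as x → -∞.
The product is a 0·∞ indeterminate form at x → -∞.
Rewrite the product as 3x^6 / e^(-4x) (an ∞/∞ form) and apply L'Hôpital, or use the standard hierarchy e^(4|x|) ≫ |x^6| as x → -∞.
The indeterminate product → 0, so the limit = -1.

Final answer: -1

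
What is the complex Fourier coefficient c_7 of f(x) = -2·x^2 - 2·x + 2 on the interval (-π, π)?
Compute the real Fourier coefficients first: a_7 = 8/49, b_7 = -4/7.
Then c_7 = (a_7 − i·b_7)/2 = 4/49 + 2·i/7.

Final answer: 4/49 + 2·i/7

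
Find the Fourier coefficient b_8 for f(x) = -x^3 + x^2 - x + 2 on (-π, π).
b_8 = (1/π) ∫_{-π}^{π} f(x)·sin(8x) dx.
Evaluate the integral (use parity and integration by parts as needed): b_8 = 29/128 + π^2/4.

Final answer: 29/128 + π^2/4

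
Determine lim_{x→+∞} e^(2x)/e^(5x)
This is an ∞/∞ indeterminate form as x → +∞.
Rewrite e^(2x)/e^(5x) = e^((2−5)x) = e^(-3x); the exponent coefficient is -3 < 0 so e^(-3x) → 0.
Limit = 0.

Final answer: 0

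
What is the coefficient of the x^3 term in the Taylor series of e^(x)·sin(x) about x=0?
Expand to order 3: e^(x)·sin(x) = x^3/3 + x^2 + x + O(x^4).
The coefficient of x^3 is 1/3.

Final answer: 1/3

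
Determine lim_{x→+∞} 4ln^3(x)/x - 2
The quotient is an ∞/∞ indeterminate form as x → +∞.
The polynomial denominator x dominates the logarithmic numerator (any positive power of x ≫ ln^3(x) as x → ∞), so the quotient → 0.
Adding the constant: 0 - 2 = -2. Limit = -2.

Final answer: -2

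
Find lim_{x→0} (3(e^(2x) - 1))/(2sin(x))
Both numerator and denominator → 0 as x → 0; this is a 0/0 indeterminate form.
Expand each to leading order near x = 0: numerator ~ 6·x, denominator ~ 2·x.
The limit of the ratio is 3.

Final answer: 3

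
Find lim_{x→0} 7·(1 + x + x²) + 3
Direct substitution at x = 0 gives 10.

Final answer: 10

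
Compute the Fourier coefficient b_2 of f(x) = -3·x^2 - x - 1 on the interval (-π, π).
b_2 = (1/π) ∫_{-π}^{π} f(x)·sin(2x) dx.
Evaluate the integral (use parity and integration by parts as needed): b_2 = 1.

Final answer: 1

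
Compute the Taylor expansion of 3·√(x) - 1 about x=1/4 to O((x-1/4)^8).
1/2 + 3·(x - 1/4) - 3·(x - 1/4)^2 + 6·(x - 1/4)^3 - 15·(x - 1/4)^4 + 42·(x - 1/4)^5 - 126·(x - 1/4)^6 + 396·(x - 1/4)^7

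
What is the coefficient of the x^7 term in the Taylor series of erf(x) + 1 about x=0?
Expand to order 7: erf(x) + 1 = -x^7/(21·√(π)) + x^5/(5·√(π)) - 2·x^3/(3·√(π)) + 2·x/√(π) + 1 + O(x^8).
The coefficient of x^7 is -1/(21·√(π)).

Final answer: -1/(21·√(π))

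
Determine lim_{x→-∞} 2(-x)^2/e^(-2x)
This is an ∞/∞ indeterminate form as x → -∞.
Compare growth rates of the dominant terms (exponentials ≫ polynomials ≫ logarithms), or apply L'Hôpital's rule; the quotient → 0.
Limit = 0.

Final answer: 0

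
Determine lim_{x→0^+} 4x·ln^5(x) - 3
The product is a 0·∞ indeterminate form at x → 0⁺.
Rewrite the product as 4·ln^5(x) / x^(-1) and apply L'Hôpital, or use the standard hierarchy x^(-1) ≫ |ln x|^5 as x → 0⁺.
The indeterminate product → 0, so the limit = -3.

Final answer: -3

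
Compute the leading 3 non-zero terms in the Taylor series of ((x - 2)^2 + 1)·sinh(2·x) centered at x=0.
26·x^3/3 - 8·x^2 + 10·x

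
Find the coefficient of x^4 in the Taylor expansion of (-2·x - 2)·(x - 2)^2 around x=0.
Expand to order 4: (-2·x - 2)·(x - 2)^2 = -2·x^3 + 6·x^2 - 8 + O(x^5).
The coefficient of x^4 is 0.

Final answer: 0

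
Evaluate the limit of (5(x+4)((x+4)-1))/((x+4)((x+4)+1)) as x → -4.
Both numerator and denominator → 0 as x → -4; this is a 0/0 indeterminate form.
Expand each to leading order near x = -4: numerator ~ -5·(x + 4), denominator ~ (x + 4).
The limit of the ratio is -5.

Final answer: -5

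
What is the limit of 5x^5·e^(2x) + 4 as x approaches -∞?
The product is a 0·∞ indeterminate form at x → -∞.
Rewrite the product as 5x^5 / e^(-2x) (an ∞/∞ form) and apply L'Hôpital, or use the standard hierarchy e^(2|x|) ≫ |x^5| as x → -∞.
The indeterminate product → 0, so the limit = 4.

Final answer: 4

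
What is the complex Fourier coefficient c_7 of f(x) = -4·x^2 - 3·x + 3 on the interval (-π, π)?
Compute the real Fourier coefficients first: a_7 = 16/49, b_7 = -6/7.
Then c_7 = (a_7 − i·b_7)/2 = 8/49 + 3·i/7.

Final answer: 8/49 + 3·i/7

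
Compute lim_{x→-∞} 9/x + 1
Evaluate the dominant behaviour as x → -∞; each term tends to a finite value or vanishes.
Limit = 1.

Final answer: 1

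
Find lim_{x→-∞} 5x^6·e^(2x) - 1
The product is a 0·∞ indeterminate form at x → -∞.
Rewrite the product as 5x^6 / e^(-2x) (an ∞/∞ form) and apply L'Hôpital, or use the standard hierarchy e^(2|x|) ≫ |x^6| as x → -∞.
The indeterminate product → 0, so the limit = -1.

Final answer: -1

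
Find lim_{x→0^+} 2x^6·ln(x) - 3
The product is a 0·∞ indeterminate form at x → 0⁺.
Rewrite the product as 2·ln(x) / x^(-6) and apply L'Hôpital, or use the standard hierarchy x^(-6) ≫ |ln x| as x → 0⁺.
The indeterminate product → 0, so the limit = -3.

Final answer: -3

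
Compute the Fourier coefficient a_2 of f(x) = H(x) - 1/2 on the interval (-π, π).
a_2 = (1/π) ∫_{-π}^{π} f(x)·cos(2x) dx.
Evaluate the integral (use parity and integration by parts as needed): a_2 = 0.

Final answer: 0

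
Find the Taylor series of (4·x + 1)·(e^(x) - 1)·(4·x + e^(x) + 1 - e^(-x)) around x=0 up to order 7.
2647·x^7/5040 + 1313·x^6/720 + 237·x^5/40 + 337·x^4/24 + 175·x^3/6 + 21·x^2/2 + x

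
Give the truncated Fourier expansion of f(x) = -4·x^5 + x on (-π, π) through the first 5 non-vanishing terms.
(-958 - 8·π^4 + 160·π^2)·sin(x) + (-20·π^2 + 29 + 4·π^4)·sin(2·x) + (-8·π^4/3 - 266/81 + 160·π^2/27)·sin(3·x) + (-5·π^2/2 + 7/16 + 2·π^4)·sin(4·x) + (-8·π^4/5 + 58/625 + 32·π^2/25)·sin(5·x)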